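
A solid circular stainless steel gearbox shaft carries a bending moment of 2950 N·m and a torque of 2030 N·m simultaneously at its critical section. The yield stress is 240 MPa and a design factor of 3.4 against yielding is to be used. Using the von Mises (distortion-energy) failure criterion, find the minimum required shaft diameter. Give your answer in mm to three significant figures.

d = 79.1 mm

σ_allow = σ_y/n = 240/3.4 = 70.59 MPa.
For a solid shaft σ_b = 32M/(πd³) and τ = 16T/(πd³), so the von Mises stress is σ' = (16/πd³)·√(4M²+3T²).
√(4M²+3T²) = √(4×(2.950×10^6)² + 3×(2.030×10^6)²) = 6.868×10^6 N·mm.
d³ = 16×6.868×10^6/(π×70.59) = 495500 mm³.
d = 79.13 mm.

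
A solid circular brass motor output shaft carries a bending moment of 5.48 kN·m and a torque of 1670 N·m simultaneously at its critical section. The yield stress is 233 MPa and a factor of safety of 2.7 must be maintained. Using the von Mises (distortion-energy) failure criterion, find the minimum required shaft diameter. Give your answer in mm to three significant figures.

σ_allow = σ_y/n = 233/2.7 = 86.30 MPa.
For a solid shaft σ_b = 32M/(πd³) and τ = 16T/(πd³), so the von Mises stress is σ' = (16/πd³)·√(4M²+3T²).
√(4M²+3T²) = √(4×(5.480×10^6)² + 3×(1.670×10^6)²) = 1.134×10^7 N·mm.
d³ = 16×1.134×10^7/(π×86.30) = 669000 mm³.
d = 87.46 mm.

d = 87.5 mm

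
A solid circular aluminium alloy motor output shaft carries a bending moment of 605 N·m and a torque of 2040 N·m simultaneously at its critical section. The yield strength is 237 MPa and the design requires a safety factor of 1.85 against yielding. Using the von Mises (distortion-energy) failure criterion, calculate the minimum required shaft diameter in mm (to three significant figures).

d = 53.0 mm

σ_allow = σ_y/n = 237/1.85 = 128.1 MPa.
For a solid shaft σ_b = 32M/(πd³) and τ = 16T/(πd³), so the von Mises stress is σ' = (16/πd³)·√(4M²+3T²).
√(4M²+3T²) = √(4×(605000)² + 3×(2.040×10^6)²) = 3.735×10^6 N·mm.
d³ = 16×3.735×10^6/(π×128.1) = 148500 mm³.
d = 52.95 mm.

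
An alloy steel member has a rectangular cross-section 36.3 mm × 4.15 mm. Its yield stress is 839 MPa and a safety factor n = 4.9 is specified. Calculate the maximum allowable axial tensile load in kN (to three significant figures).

F_allow = 25.8 kN

σ_allow = 839/4.9 = 171.2 MPa.
A = 36.3×4.15 = 150.6 mm².
F_allow = σ_allow × A = 171.2×150.6 = 25790 N.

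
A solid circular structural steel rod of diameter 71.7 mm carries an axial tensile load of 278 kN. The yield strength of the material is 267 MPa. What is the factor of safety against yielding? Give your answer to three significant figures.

A = πd²/4 = 4038 mm².
σ = F/A = 278000/4038 = 68.85 MPa.
n = 267/68.85 = 3.878.

n = 3.88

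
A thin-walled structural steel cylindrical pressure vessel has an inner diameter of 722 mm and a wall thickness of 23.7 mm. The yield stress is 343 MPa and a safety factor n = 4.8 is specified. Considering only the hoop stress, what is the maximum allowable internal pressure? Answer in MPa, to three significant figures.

σ_allow = 343/4.8 = 71.46 MPa.
σ_h = pD/(2t) → p_allow = 2σ_allow t/D = 2×71.46×23.7/722 = 4.691 MPa.

p_allow = 4.69 MPa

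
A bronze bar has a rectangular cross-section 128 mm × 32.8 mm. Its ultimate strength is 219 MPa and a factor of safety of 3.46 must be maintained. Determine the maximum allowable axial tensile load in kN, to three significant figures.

σ_allow = 219/3.46 = 63.29 MPa.
A = 128×32.8 = 4198 mm².
F_allow = σ_allow × A = 63.29×4198 = 265700 N.

F_allow = 266 kN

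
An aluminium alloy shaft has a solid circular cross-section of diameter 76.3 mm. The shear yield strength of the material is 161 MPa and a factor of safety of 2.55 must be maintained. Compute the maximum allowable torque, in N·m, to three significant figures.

T_allow = 5510 N·m

τ_allow = 161/2.55 = 63.14 MPa.
For a solid shaft T_allow = τ_allow·πd³/16; πd³/16 = π×76.3³/16 = 87220 mm³.
T_allow = 63.14×87220 = 5.507×10^6 N·mm = 5507 N·m.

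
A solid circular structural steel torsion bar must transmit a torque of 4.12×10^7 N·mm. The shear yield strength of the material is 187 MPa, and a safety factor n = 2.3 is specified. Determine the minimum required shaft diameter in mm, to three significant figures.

d = 137 mm

Allowable shear stress τ_allow = 187/2.3 = 81.30 MPa.
For a solid shaft τ = 16T/(πd³), so d³ = 16T/(π τ_allow) = 16×4.1200×10^7/(π×81.30) = 2.581×10^6 mm³.
d = (2.581×10^6)^(1/3) = 137.2 mm.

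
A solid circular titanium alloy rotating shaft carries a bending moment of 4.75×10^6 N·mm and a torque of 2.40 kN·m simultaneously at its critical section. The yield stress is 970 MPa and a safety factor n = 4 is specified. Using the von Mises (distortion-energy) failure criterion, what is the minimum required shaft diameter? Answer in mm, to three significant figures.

σ_allow = σ_y/n = 970/4 = 242.5 MPa.
For a solid shaft σ_b = 32M/(πd³) and τ = 16T/(πd³), so the von Mises stress is σ' = (16/πd³)·√(4M²+3T²).
√(4M²+3T²) = √(4×(4.750×10^6)² + 3×(2.400×10^6)²) = 1.037×10^7 N·mm.
d³ = 16×1.037×10^7/(π×242.5) = 217800 mm³.
d = 60.16 mm.

d = 60.2 mm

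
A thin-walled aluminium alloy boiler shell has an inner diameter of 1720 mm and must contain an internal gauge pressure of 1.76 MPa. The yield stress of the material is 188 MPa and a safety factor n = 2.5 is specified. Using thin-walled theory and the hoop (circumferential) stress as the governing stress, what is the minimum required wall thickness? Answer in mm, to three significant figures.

σ_allow = 188/2.5 = 75.20 MPa.
Hoop stress σ_h = pD/(2t), so t = pD/(2σ_allow) = 1.76×1720/(2×75.20) = 20.13 mm.

t = 20.1 mm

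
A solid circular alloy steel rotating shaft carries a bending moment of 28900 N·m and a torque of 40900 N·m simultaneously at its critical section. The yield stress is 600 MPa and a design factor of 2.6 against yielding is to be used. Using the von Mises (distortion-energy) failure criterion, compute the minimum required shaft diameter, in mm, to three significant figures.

d = 126 mm

σ_allow = σ_y/n = 600/2.6 = 230.8 MPa.
For a solid shaft σ_b = 32M/(πd³) and τ = 16T/(πd³), so the von Mises stress is σ' = (16/πd³)·√(4M²+3T²).
√(4M²+3T²) = √(4×(2.890×10^7)² + 3×(4.090×10^7)²) = 9.143×10^7 N·mm.
d³ = 16×9.143×10^7/(π×230.8) = 2.018×10^6 mm³.
d = 126.4 mm.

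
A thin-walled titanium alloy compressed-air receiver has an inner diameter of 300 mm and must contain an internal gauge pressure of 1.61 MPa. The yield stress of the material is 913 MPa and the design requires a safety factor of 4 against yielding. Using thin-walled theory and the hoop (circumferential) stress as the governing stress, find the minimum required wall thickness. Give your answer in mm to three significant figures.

σ_allow = 913/4 = 228.2 MPa.
Hoop stress σ_h = pD/(2t), so t = pD/(2σ_allow) = 1.61×300/(2×228.2) = 1.058 mm.

t = 1.06 mm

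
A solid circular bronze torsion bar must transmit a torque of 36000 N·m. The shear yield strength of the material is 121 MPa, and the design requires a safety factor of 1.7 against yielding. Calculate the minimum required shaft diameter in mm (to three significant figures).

d = 137 mm

Allowable shear stress τ_allow = 121/1.7 = 71.18 MPa.
For a solid shaft τ = 16T/(πd³), so d³ = 16T/(π τ_allow) = 16×3.6000×10^7/(π×71.18) = 2.576×10^6 mm³.
d = (2.576×10^6)^(1/3) = 137.1 mm.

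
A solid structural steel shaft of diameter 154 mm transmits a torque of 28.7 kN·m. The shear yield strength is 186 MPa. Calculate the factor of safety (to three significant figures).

τ = 16T/(πd³) = 16×2.8700×10^7/(π×154³) = 40.02 MPa.
n = τ_limit/τ = 186/40.02 = 4.648.

n = 4.65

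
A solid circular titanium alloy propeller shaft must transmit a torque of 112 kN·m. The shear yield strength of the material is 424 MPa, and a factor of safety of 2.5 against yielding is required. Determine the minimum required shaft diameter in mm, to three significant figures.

d = 150 mm

Allowable shear stress τ_allow = 424/2.5 = 169.6 MPa.
For a solid shaft τ = 16T/(πd³), so d³ = 16T/(π τ_allow) = 16×1.1200×10^8/(π×169.6) = 3.363×10^6 mm³.
d = (3.363×10^6)^(1/3) = 149.8 mm.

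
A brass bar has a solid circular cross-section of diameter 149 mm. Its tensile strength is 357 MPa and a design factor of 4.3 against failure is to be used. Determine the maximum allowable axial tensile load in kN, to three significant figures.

σ_allow = 357/4.3 = 83.02 MPa.
A = πd²/4 = π×149²/4 = 17440 mm².
F_allow = σ_allow × A = 83.02×17440 = 1.448×10^6 N.

F_allow = 1450 kN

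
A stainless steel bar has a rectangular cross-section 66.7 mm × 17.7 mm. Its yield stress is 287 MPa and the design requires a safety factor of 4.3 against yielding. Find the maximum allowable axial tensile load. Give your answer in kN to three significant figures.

σ_allow = 287/4.3 = 66.74 MPa.
A = 66.7×17.7 = 1181 mm².
F_allow = σ_allow × A = 66.74×1181 = 78800 N.

F_allow = 78.8 kN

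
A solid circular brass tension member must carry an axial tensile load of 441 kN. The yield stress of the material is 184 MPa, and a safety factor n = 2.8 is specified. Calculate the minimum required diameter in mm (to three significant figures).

d = 92.4 mm

Allowable stress σ_allow = 184/2.8 = 65.71 MPa.
Required area A = F/σ_allow = 441000/65.71 = 6711 mm².
A = πd²/4 → d = √(4A/π) = 92.44 mm.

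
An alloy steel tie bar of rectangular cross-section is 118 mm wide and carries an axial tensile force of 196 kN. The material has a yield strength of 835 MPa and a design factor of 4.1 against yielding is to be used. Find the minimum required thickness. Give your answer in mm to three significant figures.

t = 8.16 mm

σ_allow = 835/4.1 = 203.7 MPa.
Required area A = F/σ_allow = 196000/203.7 = 962.4 mm².
t = A/w = 962.4/118 = 8.156 mm.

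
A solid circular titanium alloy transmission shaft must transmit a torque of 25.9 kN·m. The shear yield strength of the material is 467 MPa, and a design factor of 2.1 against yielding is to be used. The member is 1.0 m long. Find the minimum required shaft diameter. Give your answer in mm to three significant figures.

Allowable shear stress τ_allow = 467/2.1 = 222.4 MPa.
For a solid shaft τ = 16T/(πd³), so d³ = 16T/(π τ_allow) = 16×2.5900×10^7/(π×222.4) = 593200 mm³.
d = (593200)^(1/3) = 84.02 mm.

d = 84.0 mm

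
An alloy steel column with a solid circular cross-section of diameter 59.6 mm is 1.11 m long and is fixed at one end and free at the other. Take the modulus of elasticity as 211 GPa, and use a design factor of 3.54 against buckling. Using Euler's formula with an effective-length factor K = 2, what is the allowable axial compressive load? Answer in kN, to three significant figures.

I = πd⁴/64 = π×59.6⁴/64 = 619400 mm⁴.
Effective length L_e = KL = 2×1.11 m = 2220 mm.
Euler critical load P_cr = π²EI/L_e² = π²×211000×619400/2220² = 261700 N.
P_allow = P_cr/n = 261700/3.54 = 73930 N.

P_allow = 73.9 kN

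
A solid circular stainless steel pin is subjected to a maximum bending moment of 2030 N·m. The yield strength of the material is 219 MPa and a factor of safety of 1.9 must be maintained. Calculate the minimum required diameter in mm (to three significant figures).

d = 56.4 mm

σ_allow = 219/1.9 = 115.3 MPa.
For a solid circular section σ = 32M/(πd³), so d³ = 32M/(π σ_allow) = 32×2030000/(π×115.3) = 179400 mm³.
d = 56.40 mm.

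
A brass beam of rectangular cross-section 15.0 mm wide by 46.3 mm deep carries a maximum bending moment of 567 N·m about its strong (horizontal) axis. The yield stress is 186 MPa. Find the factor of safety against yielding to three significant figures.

n = 1.76

Section modulus S = bh²/6 = 15.0×46.3²/6 = 5359 mm³.
σ = M/S = 567000/5359 = 105.8 MPa.
n = 186/105.8 = 1.758.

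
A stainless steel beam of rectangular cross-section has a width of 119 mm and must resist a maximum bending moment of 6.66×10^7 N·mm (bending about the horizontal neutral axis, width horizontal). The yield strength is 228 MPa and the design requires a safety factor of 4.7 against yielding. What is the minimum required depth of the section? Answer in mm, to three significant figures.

h = 263 mm

σ_allow = 228/4.7 = 48.51 MPa.
For a rectangular section σ = 6M/(bh²), so h² = 6M/(b σ_allow) = 6×6.6600×10^7/(119×48.51) = 69220 mm².
h = 263.1 mm.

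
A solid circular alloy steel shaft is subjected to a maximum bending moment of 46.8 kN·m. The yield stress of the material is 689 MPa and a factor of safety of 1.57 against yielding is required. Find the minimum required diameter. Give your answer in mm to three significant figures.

d = 103 mm

σ_allow = 689/1.57 = 438.9 MPa.
For a solid circular section σ = 32M/(πd³), so d³ = 32M/(π σ_allow) = 32×4.6800×10^7/(π×438.9) = 1.086×10^6 mm³.
d = 102.8 mm.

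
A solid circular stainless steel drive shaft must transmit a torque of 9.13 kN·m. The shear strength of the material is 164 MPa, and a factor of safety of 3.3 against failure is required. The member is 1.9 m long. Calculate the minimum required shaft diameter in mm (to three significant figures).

Allowable shear stress τ_allow = 164/3.3 = 49.70 MPa.
For a solid shaft τ = 16T/(πd³), so d³ = 16T/(π τ_allow) = 16×9130000/(π×49.70) = 935600 mm³.
d = (935600)^(1/3) = 97.81 mm.

d = 97.8 mm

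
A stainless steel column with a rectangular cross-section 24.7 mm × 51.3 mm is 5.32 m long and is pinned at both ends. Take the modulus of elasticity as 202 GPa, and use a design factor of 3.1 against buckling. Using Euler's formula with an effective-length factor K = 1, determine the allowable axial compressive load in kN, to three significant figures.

P_allow = 1.46 kN

Buckling occurs about the weak axis: I_min = h·b³/12 = 51.3×24.7³/12 = 64420 mm⁴ (b = 24.7 mm is the smaller dimension).
Effective length L_e = KL = 1×5.32 m = 5320 mm.
Euler critical load P_cr = π²EI/L_e² = π²×202000×64420/5320² = 4538 N.
P_allow = P_cr/n = 4538/3.1 = 1464 N.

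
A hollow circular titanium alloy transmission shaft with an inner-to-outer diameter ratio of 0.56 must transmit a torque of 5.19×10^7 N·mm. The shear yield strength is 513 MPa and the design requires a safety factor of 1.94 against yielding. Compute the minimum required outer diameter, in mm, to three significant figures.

d_o = 103 mm

τ_allow = 513/1.94 = 264.4 MPa.
For a hollow shaft τ = 16T/[πd_o³(1−k⁴)] with k = 0.56, so 1−k⁴ = 0.9017.
d_o³ = 16T/[π τ_allow (1−k⁴)] = 16×5.1900×10^7/(π×264.4×0.9017) = 1.109×10^6 mm³.
d_o = 103.5 mm.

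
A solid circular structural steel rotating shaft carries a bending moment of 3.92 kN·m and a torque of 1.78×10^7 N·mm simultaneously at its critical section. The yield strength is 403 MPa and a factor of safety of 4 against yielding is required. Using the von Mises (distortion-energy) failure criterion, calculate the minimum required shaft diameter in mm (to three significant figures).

σ_allow = σ_y/n = 403/4 = 100.8 MPa.
For a solid shaft σ_b = 32M/(πd³) and τ = 16T/(πd³), so the von Mises stress is σ' = (16/πd³)·√(4M²+3T²).
√(4M²+3T²) = √(4×(3.920×10^6)² + 3×(1.780×10^7)²) = 3.181×10^7 N·mm.
d³ = 16×3.181×10^7/(π×100.8) = 1.608×10^6 mm³.
d = 117.2 mm.

d = 117 mm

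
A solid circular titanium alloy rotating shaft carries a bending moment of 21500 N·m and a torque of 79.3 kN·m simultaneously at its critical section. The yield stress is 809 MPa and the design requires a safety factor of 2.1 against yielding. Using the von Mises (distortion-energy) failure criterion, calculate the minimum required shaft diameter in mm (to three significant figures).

σ_allow = σ_y/n = 809/2.1 = 385.2 MPa.
For a solid shaft σ_b = 32M/(πd³) and τ = 16T/(πd³), so the von Mises stress is σ' = (16/πd³)·√(4M²+3T²).
√(4M²+3T²) = √(4×(2.150×10^7)² + 3×(7.930×10^7)²) = 1.439×10^8 N·mm.
d³ = 16×1.439×10^8/(π×385.2) = 1.903×10^6 mm³.
d = 123.9 mm.

d = 124 mm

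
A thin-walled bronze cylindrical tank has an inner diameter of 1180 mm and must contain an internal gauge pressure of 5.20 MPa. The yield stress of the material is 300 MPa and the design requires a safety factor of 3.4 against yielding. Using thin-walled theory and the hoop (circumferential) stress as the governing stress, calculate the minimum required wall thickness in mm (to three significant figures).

t = 34.8 mm

σ_allow = 300/3.4 = 88.24 MPa.
Hoop stress σ_h = pD/(2t), so t = pD/(2σ_allow) = 5.20×1180/(2×88.24) = 34.77 mm.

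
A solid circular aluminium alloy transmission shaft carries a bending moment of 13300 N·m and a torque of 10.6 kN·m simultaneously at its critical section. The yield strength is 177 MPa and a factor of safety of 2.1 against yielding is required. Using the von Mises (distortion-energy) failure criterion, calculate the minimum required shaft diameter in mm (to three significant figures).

σ_allow = σ_y/n = 177/2.1 = 84.29 MPa.
For a solid shaft σ_b = 32M/(πd³) and τ = 16T/(πd³), so the von Mises stress is σ' = (16/πd³)·√(4M²+3T²).
√(4M²+3T²) = √(4×(1.330×10^7)² + 3×(1.060×10^7)²) = 3.232×10^7 N·mm.
d³ = 16×3.232×10^7/(π×84.29) = 1.953×10^6 mm³.
d = 125.0 mm.

d = 125 mm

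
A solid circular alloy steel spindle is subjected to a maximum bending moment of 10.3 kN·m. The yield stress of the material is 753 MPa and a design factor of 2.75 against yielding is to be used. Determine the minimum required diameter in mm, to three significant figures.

σ_allow = 753/2.75 = 273.8 MPa.
For a solid circular section σ = 32M/(πd³), so d³ = 32M/(π σ_allow) = 32×1.0300×10^7/(π×273.8) = 383200 mm³.
d = 72.63 mm.

d = 72.6 mm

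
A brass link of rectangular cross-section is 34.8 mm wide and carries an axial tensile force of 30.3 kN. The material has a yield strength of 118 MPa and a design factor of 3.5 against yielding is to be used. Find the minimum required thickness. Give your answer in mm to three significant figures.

σ_allow = 118/3.5 = 33.71 MPa.
Required area A = F/σ_allow = 30300/33.71 = 898.7 mm².
t = A/w = 898.7/34.8 = 25.83 mm.

t = 25.8 mm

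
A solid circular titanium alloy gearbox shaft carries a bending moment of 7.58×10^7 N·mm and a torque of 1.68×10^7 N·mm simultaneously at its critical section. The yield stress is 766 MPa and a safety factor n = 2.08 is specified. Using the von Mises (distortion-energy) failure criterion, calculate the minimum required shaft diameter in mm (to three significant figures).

σ_allow = σ_y/n = 766/2.08 = 368.3 MPa.
For a solid shaft σ_b = 32M/(πd³) and τ = 16T/(πd³), so the von Mises stress is σ' = (16/πd³)·√(4M²+3T²).
√(4M²+3T²) = √(4×(7.580×10^7)² + 3×(1.680×10^7)²) = 1.544×10^8 N·mm.
d³ = 16×1.544×10^8/(π×368.3) = 2.135×10^6 mm³.
d = 128.8 mm.

d = 129 mm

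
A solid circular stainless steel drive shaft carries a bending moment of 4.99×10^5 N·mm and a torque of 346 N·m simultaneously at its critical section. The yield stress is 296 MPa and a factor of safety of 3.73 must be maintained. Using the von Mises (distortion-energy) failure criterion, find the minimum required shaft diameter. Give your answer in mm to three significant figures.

σ_allow = σ_y/n = 296/3.73 = 79.36 MPa.
For a solid shaft σ_b = 32M/(πd³) and τ = 16T/(πd³), so the von Mises stress is σ' = (16/πd³)·√(4M²+3T²).
√(4M²+3T²) = √(4×(499000)² + 3×(346000)²) = 1.164×10^6 N·mm.
d³ = 16×1.164×10^6/(π×79.36) = 74710 mm³.
d = 42.12 mm.

d = 42.1 mm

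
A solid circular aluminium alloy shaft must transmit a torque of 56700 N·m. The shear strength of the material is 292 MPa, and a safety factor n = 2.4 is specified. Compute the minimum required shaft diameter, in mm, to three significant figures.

Allowable shear stress τ_allow = 292/2.4 = 121.7 MPa.
For a solid shaft τ = 16T/(πd³), so d³ = 16T/(π τ_allow) = 16×5.6700×10^7/(π×121.7) = 2.373×10^6 mm³.
d = (2.373×10^6)^(1/3) = 133.4 mm.

d = 133 mm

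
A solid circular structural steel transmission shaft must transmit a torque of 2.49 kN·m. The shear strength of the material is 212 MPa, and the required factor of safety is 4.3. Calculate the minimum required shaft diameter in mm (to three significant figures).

d = 63.6 mm

Allowable shear stress τ_allow = 212/4.3 = 49.30 MPa.
For a solid shaft τ = 16T/(πd³), so d³ = 16T/(π τ_allow) = 16×2490000/(π×49.30) = 257200 mm³.
d = (257200)^(1/3) = 63.60 mm.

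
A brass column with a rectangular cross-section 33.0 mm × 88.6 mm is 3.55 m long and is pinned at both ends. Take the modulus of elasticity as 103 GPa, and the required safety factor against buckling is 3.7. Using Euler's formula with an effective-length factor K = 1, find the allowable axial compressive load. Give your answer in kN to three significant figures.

P_allow = 5.78 kN

Buckling occurs about the weak axis: I_min = h·b³/12 = 88.6×33.0³/12 = 265300 mm⁴ (b = 33.0 mm is the smaller dimension).
Effective length L_e = KL = 1×3.55 m = 3550 mm.
Euler critical load P_cr = π²EI/L_e² = π²×103000×265300/3550² = 21400 N.
P_allow = P_cr/n = 21400/3.7 = 5785 N.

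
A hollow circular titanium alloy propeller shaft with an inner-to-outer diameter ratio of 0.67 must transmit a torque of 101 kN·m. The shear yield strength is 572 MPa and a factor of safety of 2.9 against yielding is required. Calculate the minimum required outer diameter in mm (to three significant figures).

τ_allow = 572/2.9 = 197.2 MPa.
For a hollow shaft τ = 16T/[πd_o³(1−k⁴)] with k = 0.67, so 1−k⁴ = 0.7985.
d_o³ = 16T/[π τ_allow (1−k⁴)] = 16×1.0100×10^8/(π×197.2×0.7985) = 3.266×10^6 mm³.
d_o = 148.4 mm.

d_o = 148 mm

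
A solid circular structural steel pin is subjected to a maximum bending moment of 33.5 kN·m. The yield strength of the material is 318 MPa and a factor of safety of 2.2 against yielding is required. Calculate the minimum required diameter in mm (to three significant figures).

σ_allow = 318/2.2 = 144.5 MPa.
For a solid circular section σ = 32M/(πd³), so d³ = 32M/(π σ_allow) = 32×3.3500×10^7/(π×144.5) = 2.361×10^6 mm³.
d = 133.2 mm.

d = 133 mm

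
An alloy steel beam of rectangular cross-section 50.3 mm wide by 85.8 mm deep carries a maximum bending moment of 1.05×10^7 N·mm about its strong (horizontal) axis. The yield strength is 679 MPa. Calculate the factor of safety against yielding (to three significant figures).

Section modulus S = bh²/6 = 50.3×85.8²/6 = 61720 mm³.
σ = M/S = 1.0500×10^7/61720 = 170.1 MPa.
n = 679/170.1 = 3.991.

n = 3.99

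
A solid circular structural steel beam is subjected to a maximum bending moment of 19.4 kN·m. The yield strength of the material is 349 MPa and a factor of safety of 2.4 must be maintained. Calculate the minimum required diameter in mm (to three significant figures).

d = 111 mm

σ_allow = 349/2.4 = 145.4 MPa.
For a solid circular section σ = 32M/(πd³), so d³ = 32M/(π σ_allow) = 32×1.9400×10^7/(π×145.4) = 1.359×10^6 mm³.
d = 110.8 mm.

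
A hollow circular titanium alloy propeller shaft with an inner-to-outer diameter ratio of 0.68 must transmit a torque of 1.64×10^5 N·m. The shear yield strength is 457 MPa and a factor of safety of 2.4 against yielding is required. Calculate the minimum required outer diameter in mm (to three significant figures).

d_o = 177 mm

τ_allow = 457/2.4 = 190.4 MPa.
For a hollow shaft τ = 16T/[πd_o³(1−k⁴)] with k = 0.68, so 1−k⁴ = 0.7862.
d_o³ = 16T/[π τ_allow (1−k⁴)] = 16×1.6400×10^8/(π×190.4×0.7862) = 5.579×10^6 mm³.
d_o = 177.4 mm.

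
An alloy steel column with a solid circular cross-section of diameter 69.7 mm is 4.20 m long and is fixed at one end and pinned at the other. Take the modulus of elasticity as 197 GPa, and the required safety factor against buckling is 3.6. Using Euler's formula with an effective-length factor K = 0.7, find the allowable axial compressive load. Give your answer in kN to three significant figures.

P_allow = 72.4 kN

I = πd⁴/64 = π×69.7⁴/64 = 1.159×10^6 mm⁴.
Effective length L_e = KL = 0.7×4.20 m = 2940 mm.
Euler critical load P_cr = π²EI/L_e² = π²×197000×1.159×10^6/2940² = 260600 N.
P_allow = P_cr/n = 260600/3.6 = 72390 N.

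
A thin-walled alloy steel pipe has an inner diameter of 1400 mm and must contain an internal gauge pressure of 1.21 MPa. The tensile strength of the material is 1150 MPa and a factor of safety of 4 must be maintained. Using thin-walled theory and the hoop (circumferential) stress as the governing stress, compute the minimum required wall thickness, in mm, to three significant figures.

σ_allow = 1150/4 = 287.5 MPa.
Hoop stress σ_h = pD/(2t), so t = pD/(2σ_allow) = 1.21×1400/(2×287.5) = 2.946 mm.

t = 2.95 mm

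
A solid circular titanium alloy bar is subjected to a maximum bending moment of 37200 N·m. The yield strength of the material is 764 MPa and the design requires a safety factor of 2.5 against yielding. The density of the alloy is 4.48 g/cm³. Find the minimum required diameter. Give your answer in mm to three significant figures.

σ_allow = 764/2.5 = 305.6 MPa.
For a solid circular section σ = 32M/(πd³), so d³ = 32M/(π σ_allow) = 32×3.7200×10^7/(π×305.6) = 1.240×10^6 mm³.
d = 107.4 mm.

d = 107 mm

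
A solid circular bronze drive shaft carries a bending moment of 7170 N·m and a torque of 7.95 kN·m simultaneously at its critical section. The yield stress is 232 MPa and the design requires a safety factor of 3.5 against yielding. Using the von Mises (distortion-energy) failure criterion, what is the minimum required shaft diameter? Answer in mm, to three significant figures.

d = 115 mm

σ_allow = σ_y/n = 232/3.5 = 66.29 MPa.
For a solid shaft σ_b = 32M/(πd³) and τ = 16T/(πd³), so the von Mises stress is σ' = (16/πd³)·√(4M²+3T²).
√(4M²+3T²) = √(4×(7.170×10^6)² + 3×(7.950×10^6)²) = 1.988×10^7 N·mm.
d³ = 16×1.988×10^7/(π×66.29) = 1.528×10^6 mm³.
d = 115.2 mm.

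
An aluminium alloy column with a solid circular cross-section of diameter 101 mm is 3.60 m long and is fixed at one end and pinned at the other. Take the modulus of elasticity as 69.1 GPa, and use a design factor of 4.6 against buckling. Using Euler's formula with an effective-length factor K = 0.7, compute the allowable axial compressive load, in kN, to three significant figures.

P_allow = 119 kN

I = πd⁴/64 = π×101⁴/64 = 5.108×10^6 mm⁴.
Effective length L_e = KL = 0.7×3.60 m = 2520 mm.
Euler critical load P_cr = π²EI/L_e² = π²×69100×5.108×10^6/2520² = 548600 N.
P_allow = P_cr/n = 548600/4.6 = 119300 N.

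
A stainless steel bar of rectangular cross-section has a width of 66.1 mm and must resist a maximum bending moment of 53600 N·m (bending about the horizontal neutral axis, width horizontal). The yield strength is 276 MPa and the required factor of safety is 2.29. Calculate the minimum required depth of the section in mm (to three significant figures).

h = 201 mm

σ_allow = 276/2.29 = 120.5 MPa.
For a rectangular section σ = 6M/(bh²), so h² = 6M/(b σ_allow) = 6×5.3600×10^7/(66.1×120.5) = 40370 mm².
h = 200.9 mm.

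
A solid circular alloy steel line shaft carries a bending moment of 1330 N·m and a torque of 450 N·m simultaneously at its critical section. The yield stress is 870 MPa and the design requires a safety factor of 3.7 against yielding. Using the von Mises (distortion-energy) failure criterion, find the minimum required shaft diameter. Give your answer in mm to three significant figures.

d = 39.2 mm

σ_allow = σ_y/n = 870/3.7 = 235.1 MPa.
For a solid shaft σ_b = 32M/(πd³) and τ = 16T/(πd³), so the von Mises stress is σ' = (16/πd³)·√(4M²+3T²).
√(4M²+3T²) = √(4×(1.330×10^6)² + 3×(450000)²) = 2.772×10^6 N·mm.
d³ = 16×2.772×10^6/(π×235.1) = 60040 mm³.
d = 39.16 mm.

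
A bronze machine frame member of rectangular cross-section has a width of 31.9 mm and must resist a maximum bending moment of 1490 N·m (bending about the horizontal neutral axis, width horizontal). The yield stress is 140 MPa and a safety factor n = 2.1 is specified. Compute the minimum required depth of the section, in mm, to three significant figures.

h = 64.8 mm

σ_allow = 140/2.1 = 66.67 MPa.
For a rectangular section σ = 6M/(bh²), so h² = 6M/(b σ_allow) = 6×1490000/(31.9×66.67) = 4204 mm².
h = 64.84 mm.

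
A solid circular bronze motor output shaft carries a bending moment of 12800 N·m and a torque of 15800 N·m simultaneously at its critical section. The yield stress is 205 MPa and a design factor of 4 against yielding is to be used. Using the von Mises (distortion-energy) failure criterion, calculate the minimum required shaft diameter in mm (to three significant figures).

d = 155 mm

σ_allow = σ_y/n = 205/4 = 51.25 MPa.
For a solid shaft σ_b = 32M/(πd³) and τ = 16T/(πd³), so the von Mises stress is σ' = (16/πd³)·√(4M²+3T²).
√(4M²+3T²) = √(4×(1.280×10^7)² + 3×(1.580×10^7)²) = 3.747×10^7 N·mm.
d³ = 16×3.747×10^7/(π×51.25) = 3.724×10^6 mm³.
d = 155.0 mm.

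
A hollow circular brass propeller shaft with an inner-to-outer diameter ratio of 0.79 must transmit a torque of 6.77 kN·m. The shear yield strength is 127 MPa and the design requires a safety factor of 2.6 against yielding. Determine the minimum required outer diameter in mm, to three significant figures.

τ_allow = 127/2.6 = 48.85 MPa.
For a hollow shaft τ = 16T/[πd_o³(1−k⁴)] with k = 0.79, so 1−k⁴ = 0.6105.
d_o³ = 16T/[π τ_allow (1−k⁴)] = 16×6770000/(π×48.85×0.6105) = 1.156×10^6 mm³.
d_o = 105.0 mm.

d_o = 105 mm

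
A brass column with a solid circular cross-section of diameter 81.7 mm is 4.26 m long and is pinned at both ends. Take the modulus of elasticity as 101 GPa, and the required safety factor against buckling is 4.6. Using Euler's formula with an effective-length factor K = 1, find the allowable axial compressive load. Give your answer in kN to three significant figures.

I = πd⁴/64 = π×81.7⁴/64 = 2.187×10^6 mm⁴.
Effective length L_e = KL = 1×4.26 m = 4260 mm.
Euler critical load P_cr = π²EI/L_e² = π²×101000×2.187×10^6/4260² = 120100 N.
P_allow = P_cr/n = 120100/4.6 = 26120 N.

P_allow = 26.1 kN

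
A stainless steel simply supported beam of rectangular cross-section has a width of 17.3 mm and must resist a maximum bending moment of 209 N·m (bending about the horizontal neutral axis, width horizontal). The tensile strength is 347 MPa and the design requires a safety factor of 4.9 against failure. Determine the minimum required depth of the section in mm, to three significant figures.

h = 32.0 mm

σ_allow = 347/4.9 = 70.82 MPa.
For a rectangular section σ = 6M/(bh²), so h² = 6M/(b σ_allow) = 6×209000/(17.3×70.82) = 1024 mm².
h = 31.99 mm.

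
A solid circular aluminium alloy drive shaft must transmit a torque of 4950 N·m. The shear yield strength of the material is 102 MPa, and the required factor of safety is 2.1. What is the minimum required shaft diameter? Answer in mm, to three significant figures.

Allowable shear stress τ_allow = 102/2.1 = 48.57 MPa.
For a solid shaft τ = 16T/(πd³), so d³ = 16T/(π τ_allow) = 16×4950000/(π×48.57) = 519000 mm³.
d = (519000)^(1/3) = 80.36 mm.

d = 80.4 mm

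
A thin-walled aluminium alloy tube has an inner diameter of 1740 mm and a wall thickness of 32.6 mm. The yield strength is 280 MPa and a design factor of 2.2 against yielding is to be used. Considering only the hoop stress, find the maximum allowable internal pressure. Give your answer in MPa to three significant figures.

p_allow = 4.77 MPa

σ_allow = 280/2.2 = 127.3 MPa.
σ_h = pD/(2t) → p_allow = 2σ_allow t/D = 2×127.3×32.6/1740 = 4.769 MPa.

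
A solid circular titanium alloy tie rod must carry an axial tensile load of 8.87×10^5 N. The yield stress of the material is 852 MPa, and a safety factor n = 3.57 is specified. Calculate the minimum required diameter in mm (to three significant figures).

Allowable stress σ_allow = 852/3.57 = 238.7 MPa.
Required area A = F/σ_allow = 887000/238.7 = 3717 mm².
A = πd²/4 → d = √(4A/π) = 68.79 mm.

d = 68.8 mm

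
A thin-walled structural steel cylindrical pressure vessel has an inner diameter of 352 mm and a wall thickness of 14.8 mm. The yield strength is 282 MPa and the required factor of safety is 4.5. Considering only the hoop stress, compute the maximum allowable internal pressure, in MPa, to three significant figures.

σ_allow = 282/4.5 = 62.67 MPa.
σ_h = pD/(2t) → p_allow = 2σ_allow t/D = 2×62.67×14.8/352 = 5.270 MPa.

p_allow = 5.27 MPa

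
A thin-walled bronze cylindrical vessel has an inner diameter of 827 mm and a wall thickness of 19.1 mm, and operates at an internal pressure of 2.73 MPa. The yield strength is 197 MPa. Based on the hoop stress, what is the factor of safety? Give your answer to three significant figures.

σ_h = pD/(2t) = 2.73×827/(2×19.1) = 59.10 MPa.
n = 197/59.10 = 3.333.

n = 3.33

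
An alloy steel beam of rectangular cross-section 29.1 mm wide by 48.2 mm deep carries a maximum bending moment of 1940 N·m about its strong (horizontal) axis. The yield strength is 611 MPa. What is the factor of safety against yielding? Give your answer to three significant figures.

Section modulus S = bh²/6 = 29.1×48.2²/6 = 11270 mm³.
σ = M/S = 1940000/11270 = 172.2 MPa.
n = 611/172.2 = 3.549.

n = 3.55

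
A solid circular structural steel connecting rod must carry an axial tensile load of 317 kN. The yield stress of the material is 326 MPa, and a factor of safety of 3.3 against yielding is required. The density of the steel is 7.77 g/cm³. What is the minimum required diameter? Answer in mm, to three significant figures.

d = 63.9 mm

Allowable stress σ_allow = 326/3.3 = 98.79 MPa.
Required area A = F/σ_allow = 317000/98.79 = 3209 mm².
A = πd²/4 → d = √(4A/π) = 63.92 mm.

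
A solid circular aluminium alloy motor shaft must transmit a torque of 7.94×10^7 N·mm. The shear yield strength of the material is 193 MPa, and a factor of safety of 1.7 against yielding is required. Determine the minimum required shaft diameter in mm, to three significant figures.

Allowable shear stress τ_allow = 193/1.7 = 113.5 MPa.
For a solid shaft τ = 16T/(πd³), so d³ = 16T/(π τ_allow) = 16×7.9400×10^7/(π×113.5) = 3.562×10^6 mm³.
d = (3.562×10^6)^(1/3) = 152.7 mm.

d = 153 mm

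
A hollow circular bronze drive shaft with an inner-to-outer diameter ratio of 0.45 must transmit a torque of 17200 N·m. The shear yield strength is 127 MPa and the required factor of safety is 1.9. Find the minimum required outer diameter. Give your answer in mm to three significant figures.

τ_allow = 127/1.9 = 66.84 MPa.
For a hollow shaft τ = 16T/[πd_o³(1−k⁴)] with k = 0.45, so 1−k⁴ = 0.9590.
d_o³ = 16T/[π τ_allow (1−k⁴)] = 16×1.7200×10^7/(π×66.84×0.9590) = 1.367×10^6 mm³.
d_o = 111.0 mm.

d_o = 111 mm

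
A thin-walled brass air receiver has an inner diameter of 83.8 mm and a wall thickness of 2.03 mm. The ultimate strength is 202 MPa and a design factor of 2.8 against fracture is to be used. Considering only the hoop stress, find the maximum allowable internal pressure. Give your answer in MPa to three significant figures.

p_allow = 3.50 MPa

σ_allow = 202/2.8 = 72.14 MPa.
σ_h = pD/(2t) → p_allow = 2σ_allow t/D = 2×72.14×2.03/83.8 = 3.495 MPa.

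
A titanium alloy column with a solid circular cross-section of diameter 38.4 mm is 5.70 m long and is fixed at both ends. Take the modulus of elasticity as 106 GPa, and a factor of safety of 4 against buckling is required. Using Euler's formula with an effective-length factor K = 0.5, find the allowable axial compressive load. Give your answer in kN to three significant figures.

I = πd⁴/64 = π×38.4⁴/64 = 106700 mm⁴.
Effective length L_e = KL = 0.5×5.70 m = 2850 mm.
Euler critical load P_cr = π²EI/L_e² = π²×106000×106700/2850² = 13750 N.
P_allow = P_cr/n = 13750/4 = 3437 N.

P_allow = 3.44 kN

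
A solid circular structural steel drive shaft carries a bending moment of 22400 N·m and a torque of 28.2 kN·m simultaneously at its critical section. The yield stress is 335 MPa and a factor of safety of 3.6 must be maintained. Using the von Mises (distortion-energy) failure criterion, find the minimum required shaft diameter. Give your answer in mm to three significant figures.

σ_allow = σ_y/n = 335/3.6 = 93.06 MPa.
For a solid shaft σ_b = 32M/(πd³) and τ = 16T/(πd³), so the von Mises stress is σ' = (16/πd³)·√(4M²+3T²).
√(4M²+3T²) = √(4×(2.240×10^7)² + 3×(2.820×10^7)²) = 6.628×10^7 N·mm.
d³ = 16×6.628×10^7/(π×93.06) = 3.627×10^6 mm³.
d = 153.6 mm.

d = 154 mm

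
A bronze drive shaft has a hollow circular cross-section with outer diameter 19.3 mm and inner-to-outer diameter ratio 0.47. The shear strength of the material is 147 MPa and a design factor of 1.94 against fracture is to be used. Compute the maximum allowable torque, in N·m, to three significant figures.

τ_allow = 147/1.94 = 75.77 MPa.
For a hollow shaft T_allow = τ_allow·πd_o³(1−k⁴)/16 with 1−k⁴ = 0.9512, so πd_o³(1−k⁴)/16 = 1343 mm³.
T_allow = 75.77×1343 = 101700 N·mm = 101.7 N·m.

T_allow = 102 N·m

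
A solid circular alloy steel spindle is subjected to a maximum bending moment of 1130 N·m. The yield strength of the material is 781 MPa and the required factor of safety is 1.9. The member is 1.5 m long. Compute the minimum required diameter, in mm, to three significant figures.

σ_allow = 781/1.9 = 411.1 MPa.
For a solid circular section σ = 32M/(πd³), so d³ = 32M/(π σ_allow) = 32×1130000/(π×411.1) = 28000 mm³.
d = 30.37 mm.

d = 30.4 mm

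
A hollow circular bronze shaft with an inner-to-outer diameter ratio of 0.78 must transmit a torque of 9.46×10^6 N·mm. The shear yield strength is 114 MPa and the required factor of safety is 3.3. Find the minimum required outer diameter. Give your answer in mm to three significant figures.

τ_allow = 114/3.3 = 34.55 MPa.
For a hollow shaft τ = 16T/[πd_o³(1−k⁴)] with k = 0.78, so 1−k⁴ = 0.6298.
d_o³ = 16T/[π τ_allow (1−k⁴)] = 16×9460000/(π×34.55×0.6298) = 2.214×10^6 mm³.
d_o = 130.3 mm.

d_o = 130 mm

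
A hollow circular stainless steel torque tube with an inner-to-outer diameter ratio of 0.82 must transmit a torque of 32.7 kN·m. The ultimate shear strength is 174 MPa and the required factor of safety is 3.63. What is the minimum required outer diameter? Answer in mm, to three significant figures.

τ_allow = 174/3.63 = 47.93 MPa.
For a hollow shaft τ = 16T/[πd_o³(1−k⁴)] with k = 0.82, so 1−k⁴ = 0.5479.
d_o³ = 16T/[π τ_allow (1−k⁴)] = 16×3.2700×10^7/(π×47.93×0.5479) = 6.341×10^6 mm³.
d_o = 185.1 mm.

d_o = 185 mm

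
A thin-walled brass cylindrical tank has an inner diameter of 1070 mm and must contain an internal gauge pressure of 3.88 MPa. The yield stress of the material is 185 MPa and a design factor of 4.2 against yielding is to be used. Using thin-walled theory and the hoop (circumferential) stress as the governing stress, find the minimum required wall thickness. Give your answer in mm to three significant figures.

t = 47.1 mm

σ_allow = 185/4.2 = 44.05 MPa.
Hoop stress σ_h = pD/(2t), so t = pD/(2σ_allow) = 3.88×1070/(2×44.05) = 47.13 mm.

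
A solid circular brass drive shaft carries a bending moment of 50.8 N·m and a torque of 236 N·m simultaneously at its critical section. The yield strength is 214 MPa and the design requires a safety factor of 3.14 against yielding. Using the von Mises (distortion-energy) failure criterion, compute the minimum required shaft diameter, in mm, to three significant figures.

σ_allow = σ_y/n = 214/3.14 = 68.15 MPa.
For a solid shaft σ_b = 32M/(πd³) and τ = 16T/(πd³), so the von Mises stress is σ' = (16/πd³)·√(4M²+3T²).
√(4M²+3T²) = √(4×(50800)² + 3×(236000)²) = 421200 N·mm.
d³ = 16×421200/(π×68.15) = 31480 mm³.
d = 31.57 mm.

d = 31.6 mm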